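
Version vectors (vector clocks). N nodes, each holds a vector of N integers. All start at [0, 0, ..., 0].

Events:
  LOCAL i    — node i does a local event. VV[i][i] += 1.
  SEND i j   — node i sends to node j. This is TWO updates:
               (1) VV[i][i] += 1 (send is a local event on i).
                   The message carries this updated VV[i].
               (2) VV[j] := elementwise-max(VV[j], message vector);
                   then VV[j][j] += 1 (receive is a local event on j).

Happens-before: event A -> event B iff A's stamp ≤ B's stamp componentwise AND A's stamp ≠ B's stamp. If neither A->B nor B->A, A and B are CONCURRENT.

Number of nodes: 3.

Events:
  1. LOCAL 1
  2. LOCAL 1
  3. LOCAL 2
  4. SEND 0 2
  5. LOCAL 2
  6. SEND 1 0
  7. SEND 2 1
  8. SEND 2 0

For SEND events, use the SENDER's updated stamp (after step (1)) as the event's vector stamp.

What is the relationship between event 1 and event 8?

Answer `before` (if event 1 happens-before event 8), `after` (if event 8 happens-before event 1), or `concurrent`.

Answer: concurrent

Derivation:
Initial: VV[0]=[0, 0, 0]
Initial: VV[1]=[0, 0, 0]
Initial: VV[2]=[0, 0, 0]
Event 1: LOCAL 1: VV[1][1]++ -> VV[1]=[0, 1, 0]
Event 2: LOCAL 1: VV[1][1]++ -> VV[1]=[0, 2, 0]
Event 3: LOCAL 2: VV[2][2]++ -> VV[2]=[0, 0, 1]
Event 4: SEND 0->2: VV[0][0]++ -> VV[0]=[1, 0, 0], msg_vec=[1, 0, 0]; VV[2]=max(VV[2],msg_vec) then VV[2][2]++ -> VV[2]=[1, 0, 2]
Event 5: LOCAL 2: VV[2][2]++ -> VV[2]=[1, 0, 3]
Event 6: SEND 1->0: VV[1][1]++ -> VV[1]=[0, 3, 0], msg_vec=[0, 3, 0]; VV[0]=max(VV[0],msg_vec) then VV[0][0]++ -> VV[0]=[2, 3, 0]
Event 7: SEND 2->1: VV[2][2]++ -> VV[2]=[1, 0, 4], msg_vec=[1, 0, 4]; VV[1]=max(VV[1],msg_vec) then VV[1][1]++ -> VV[1]=[1, 4, 4]
Event 8: SEND 2->0: VV[2][2]++ -> VV[2]=[1, 0, 5], msg_vec=[1, 0, 5]; VV[0]=max(VV[0],msg_vec) then VV[0][0]++ -> VV[0]=[3, 3, 5]
Event 1 stamp: [0, 1, 0]
Event 8 stamp: [1, 0, 5]
[0, 1, 0] <= [1, 0, 5]? False
[1, 0, 5] <= [0, 1, 0]? False
Relation: concurrent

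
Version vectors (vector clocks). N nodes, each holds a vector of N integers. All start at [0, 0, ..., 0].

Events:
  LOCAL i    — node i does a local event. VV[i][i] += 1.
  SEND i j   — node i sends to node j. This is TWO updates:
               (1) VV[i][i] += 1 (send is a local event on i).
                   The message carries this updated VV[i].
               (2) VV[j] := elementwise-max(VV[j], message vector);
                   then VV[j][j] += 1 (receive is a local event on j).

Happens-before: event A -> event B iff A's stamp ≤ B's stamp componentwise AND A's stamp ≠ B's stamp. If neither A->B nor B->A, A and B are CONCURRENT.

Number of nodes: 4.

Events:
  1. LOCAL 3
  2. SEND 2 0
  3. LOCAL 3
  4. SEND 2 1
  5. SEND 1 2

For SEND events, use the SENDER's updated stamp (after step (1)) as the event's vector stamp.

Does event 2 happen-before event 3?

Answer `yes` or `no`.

Answer: no

Derivation:
Initial: VV[0]=[0, 0, 0, 0]
Initial: VV[1]=[0, 0, 0, 0]
Initial: VV[2]=[0, 0, 0, 0]
Initial: VV[3]=[0, 0, 0, 0]
Event 1: LOCAL 3: VV[3][3]++ -> VV[3]=[0, 0, 0, 1]
Event 2: SEND 2->0: VV[2][2]++ -> VV[2]=[0, 0, 1, 0], msg_vec=[0, 0, 1, 0]; VV[0]=max(VV[0],msg_vec) then VV[0][0]++ -> VV[0]=[1, 0, 1, 0]
Event 3: LOCAL 3: VV[3][3]++ -> VV[3]=[0, 0, 0, 2]
Event 4: SEND 2->1: VV[2][2]++ -> VV[2]=[0, 0, 2, 0], msg_vec=[0, 0, 2, 0]; VV[1]=max(VV[1],msg_vec) then VV[1][1]++ -> VV[1]=[0, 1, 2, 0]
Event 5: SEND 1->2: VV[1][1]++ -> VV[1]=[0, 2, 2, 0], msg_vec=[0, 2, 2, 0]; VV[2]=max(VV[2],msg_vec) then VV[2][2]++ -> VV[2]=[0, 2, 3, 0]
Event 2 stamp: [0, 0, 1, 0]
Event 3 stamp: [0, 0, 0, 2]
[0, 0, 1, 0] <= [0, 0, 0, 2]? False. Equal? False. Happens-before: False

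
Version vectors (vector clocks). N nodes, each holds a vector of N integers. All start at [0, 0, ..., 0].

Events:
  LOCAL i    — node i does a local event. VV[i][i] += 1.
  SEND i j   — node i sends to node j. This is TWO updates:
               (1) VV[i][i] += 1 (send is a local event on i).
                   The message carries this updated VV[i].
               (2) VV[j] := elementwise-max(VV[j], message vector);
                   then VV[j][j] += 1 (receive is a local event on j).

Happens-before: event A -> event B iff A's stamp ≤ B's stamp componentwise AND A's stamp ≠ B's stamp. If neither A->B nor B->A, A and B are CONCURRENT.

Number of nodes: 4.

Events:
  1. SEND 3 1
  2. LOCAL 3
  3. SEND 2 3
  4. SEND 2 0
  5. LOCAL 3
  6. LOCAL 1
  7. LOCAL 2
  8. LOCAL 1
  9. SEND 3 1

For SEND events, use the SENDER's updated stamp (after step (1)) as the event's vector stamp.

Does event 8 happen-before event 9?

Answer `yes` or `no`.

Answer: no

Derivation:
Initial: VV[0]=[0, 0, 0, 0]
Initial: VV[1]=[0, 0, 0, 0]
Initial: VV[2]=[0, 0, 0, 0]
Initial: VV[3]=[0, 0, 0, 0]
Event 1: SEND 3->1: VV[3][3]++ -> VV[3]=[0, 0, 0, 1], msg_vec=[0, 0, 0, 1]; VV[1]=max(VV[1],msg_vec) then VV[1][1]++ -> VV[1]=[0, 1, 0, 1]
Event 2: LOCAL 3: VV[3][3]++ -> VV[3]=[0, 0, 0, 2]
Event 3: SEND 2->3: VV[2][2]++ -> VV[2]=[0, 0, 1, 0], msg_vec=[0, 0, 1, 0]; VV[3]=max(VV[3],msg_vec) then VV[3][3]++ -> VV[3]=[0, 0, 1, 3]
Event 4: SEND 2->0: VV[2][2]++ -> VV[2]=[0, 0, 2, 0], msg_vec=[0, 0, 2, 0]; VV[0]=max(VV[0],msg_vec) then VV[0][0]++ -> VV[0]=[1, 0, 2, 0]
Event 5: LOCAL 3: VV[3][3]++ -> VV[3]=[0, 0, 1, 4]
Event 6: LOCAL 1: VV[1][1]++ -> VV[1]=[0, 2, 0, 1]
Event 7: LOCAL 2: VV[2][2]++ -> VV[2]=[0, 0, 3, 0]
Event 8: LOCAL 1: VV[1][1]++ -> VV[1]=[0, 3, 0, 1]
Event 9: SEND 3->1: VV[3][3]++ -> VV[3]=[0, 0, 1, 5], msg_vec=[0, 0, 1, 5]; VV[1]=max(VV[1],msg_vec) then VV[1][1]++ -> VV[1]=[0, 4, 1, 5]
Event 8 stamp: [0, 3, 0, 1]
Event 9 stamp: [0, 0, 1, 5]
[0, 3, 0, 1] <= [0, 0, 1, 5]? False. Equal? False. Happens-before: False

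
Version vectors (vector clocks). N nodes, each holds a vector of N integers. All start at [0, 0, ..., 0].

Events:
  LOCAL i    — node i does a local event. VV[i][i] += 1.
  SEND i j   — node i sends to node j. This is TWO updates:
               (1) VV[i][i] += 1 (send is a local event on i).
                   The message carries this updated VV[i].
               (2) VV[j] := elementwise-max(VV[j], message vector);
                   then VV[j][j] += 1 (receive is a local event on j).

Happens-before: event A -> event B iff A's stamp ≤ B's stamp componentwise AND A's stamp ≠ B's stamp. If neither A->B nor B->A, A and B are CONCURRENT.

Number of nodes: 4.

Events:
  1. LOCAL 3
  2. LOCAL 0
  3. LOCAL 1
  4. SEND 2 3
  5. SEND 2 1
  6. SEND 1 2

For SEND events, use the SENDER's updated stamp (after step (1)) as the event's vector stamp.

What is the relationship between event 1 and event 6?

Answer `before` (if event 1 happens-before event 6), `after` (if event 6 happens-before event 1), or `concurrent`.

Initial: VV[0]=[0, 0, 0, 0]
Initial: VV[1]=[0, 0, 0, 0]
Initial: VV[2]=[0, 0, 0, 0]
Initial: VV[3]=[0, 0, 0, 0]
Event 1: LOCAL 3: VV[3][3]++ -> VV[3]=[0, 0, 0, 1]
Event 2: LOCAL 0: VV[0][0]++ -> VV[0]=[1, 0, 0, 0]
Event 3: LOCAL 1: VV[1][1]++ -> VV[1]=[0, 1, 0, 0]
Event 4: SEND 2->3: VV[2][2]++ -> VV[2]=[0, 0, 1, 0], msg_vec=[0, 0, 1, 0]; VV[3]=max(VV[3],msg_vec) then VV[3][3]++ -> VV[3]=[0, 0, 1, 2]
Event 5: SEND 2->1: VV[2][2]++ -> VV[2]=[0, 0, 2, 0], msg_vec=[0, 0, 2, 0]; VV[1]=max(VV[1],msg_vec) then VV[1][1]++ -> VV[1]=[0, 2, 2, 0]
Event 6: SEND 1->2: VV[1][1]++ -> VV[1]=[0, 3, 2, 0], msg_vec=[0, 3, 2, 0]; VV[2]=max(VV[2],msg_vec) then VV[2][2]++ -> VV[2]=[0, 3, 3, 0]
Event 1 stamp: [0, 0, 0, 1]
Event 6 stamp: [0, 3, 2, 0]
[0, 0, 0, 1] <= [0, 3, 2, 0]? False
[0, 3, 2, 0] <= [0, 0, 0, 1]? False
Relation: concurrent

Answer: concurrent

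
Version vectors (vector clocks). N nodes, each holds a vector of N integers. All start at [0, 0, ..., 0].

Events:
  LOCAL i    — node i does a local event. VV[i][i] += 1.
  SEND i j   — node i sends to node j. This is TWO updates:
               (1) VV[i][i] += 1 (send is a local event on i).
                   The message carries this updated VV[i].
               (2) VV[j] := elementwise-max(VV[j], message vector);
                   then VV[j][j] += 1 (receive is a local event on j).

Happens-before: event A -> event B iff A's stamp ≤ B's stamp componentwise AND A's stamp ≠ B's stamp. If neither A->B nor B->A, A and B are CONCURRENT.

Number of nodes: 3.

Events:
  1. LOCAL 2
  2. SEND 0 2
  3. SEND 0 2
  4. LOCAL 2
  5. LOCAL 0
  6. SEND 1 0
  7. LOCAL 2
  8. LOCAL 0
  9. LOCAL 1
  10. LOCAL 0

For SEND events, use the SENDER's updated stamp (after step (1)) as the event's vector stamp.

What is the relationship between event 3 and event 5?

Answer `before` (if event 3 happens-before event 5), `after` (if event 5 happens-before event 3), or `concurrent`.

Initial: VV[0]=[0, 0, 0]
Initial: VV[1]=[0, 0, 0]
Initial: VV[2]=[0, 0, 0]
Event 1: LOCAL 2: VV[2][2]++ -> VV[2]=[0, 0, 1]
Event 2: SEND 0->2: VV[0][0]++ -> VV[0]=[1, 0, 0], msg_vec=[1, 0, 0]; VV[2]=max(VV[2],msg_vec) then VV[2][2]++ -> VV[2]=[1, 0, 2]
Event 3: SEND 0->2: VV[0][0]++ -> VV[0]=[2, 0, 0], msg_vec=[2, 0, 0]; VV[2]=max(VV[2],msg_vec) then VV[2][2]++ -> VV[2]=[2, 0, 3]
Event 4: LOCAL 2: VV[2][2]++ -> VV[2]=[2, 0, 4]
Event 5: LOCAL 0: VV[0][0]++ -> VV[0]=[3, 0, 0]
Event 6: SEND 1->0: VV[1][1]++ -> VV[1]=[0, 1, 0], msg_vec=[0, 1, 0]; VV[0]=max(VV[0],msg_vec) then VV[0][0]++ -> VV[0]=[4, 1, 0]
Event 7: LOCAL 2: VV[2][2]++ -> VV[2]=[2, 0, 5]
Event 8: LOCAL 0: VV[0][0]++ -> VV[0]=[5, 1, 0]
Event 9: LOCAL 1: VV[1][1]++ -> VV[1]=[0, 2, 0]
Event 10: LOCAL 0: VV[0][0]++ -> VV[0]=[6, 1, 0]
Event 3 stamp: [2, 0, 0]
Event 5 stamp: [3, 0, 0]
[2, 0, 0] <= [3, 0, 0]? True
[3, 0, 0] <= [2, 0, 0]? False
Relation: before

Answer: before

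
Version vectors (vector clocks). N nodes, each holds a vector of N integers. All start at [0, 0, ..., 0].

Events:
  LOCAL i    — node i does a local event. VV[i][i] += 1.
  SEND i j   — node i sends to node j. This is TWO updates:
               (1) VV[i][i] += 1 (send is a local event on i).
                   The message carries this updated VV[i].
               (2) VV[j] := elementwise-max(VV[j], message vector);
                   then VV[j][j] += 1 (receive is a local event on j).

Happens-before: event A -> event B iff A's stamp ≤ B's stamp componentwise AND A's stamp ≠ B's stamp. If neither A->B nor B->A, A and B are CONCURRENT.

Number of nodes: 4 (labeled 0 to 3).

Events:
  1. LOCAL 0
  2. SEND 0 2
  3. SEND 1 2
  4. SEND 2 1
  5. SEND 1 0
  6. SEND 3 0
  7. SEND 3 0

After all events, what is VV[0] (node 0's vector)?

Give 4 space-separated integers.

Answer: 5 3 3 2

Derivation:
Initial: VV[0]=[0, 0, 0, 0]
Initial: VV[1]=[0, 0, 0, 0]
Initial: VV[2]=[0, 0, 0, 0]
Initial: VV[3]=[0, 0, 0, 0]
Event 1: LOCAL 0: VV[0][0]++ -> VV[0]=[1, 0, 0, 0]
Event 2: SEND 0->2: VV[0][0]++ -> VV[0]=[2, 0, 0, 0], msg_vec=[2, 0, 0, 0]; VV[2]=max(VV[2],msg_vec) then VV[2][2]++ -> VV[2]=[2, 0, 1, 0]
Event 3: SEND 1->2: VV[1][1]++ -> VV[1]=[0, 1, 0, 0], msg_vec=[0, 1, 0, 0]; VV[2]=max(VV[2],msg_vec) then VV[2][2]++ -> VV[2]=[2, 1, 2, 0]
Event 4: SEND 2->1: VV[2][2]++ -> VV[2]=[2, 1, 3, 0], msg_vec=[2, 1, 3, 0]; VV[1]=max(VV[1],msg_vec) then VV[1][1]++ -> VV[1]=[2, 2, 3, 0]
Event 5: SEND 1->0: VV[1][1]++ -> VV[1]=[2, 3, 3, 0], msg_vec=[2, 3, 3, 0]; VV[0]=max(VV[0],msg_vec) then VV[0][0]++ -> VV[0]=[3, 3, 3, 0]
Event 6: SEND 3->0: VV[3][3]++ -> VV[3]=[0, 0, 0, 1], msg_vec=[0, 0, 0, 1]; VV[0]=max(VV[0],msg_vec) then VV[0][0]++ -> VV[0]=[4, 3, 3, 1]
Event 7: SEND 3->0: VV[3][3]++ -> VV[3]=[0, 0, 0, 2], msg_vec=[0, 0, 0, 2]; VV[0]=max(VV[0],msg_vec) then VV[0][0]++ -> VV[0]=[5, 3, 3, 2]
Final vectors: VV[0]=[5, 3, 3, 2]; VV[1]=[2, 3, 3, 0]; VV[2]=[2, 1, 3, 0]; VV[3]=[0, 0, 0, 2]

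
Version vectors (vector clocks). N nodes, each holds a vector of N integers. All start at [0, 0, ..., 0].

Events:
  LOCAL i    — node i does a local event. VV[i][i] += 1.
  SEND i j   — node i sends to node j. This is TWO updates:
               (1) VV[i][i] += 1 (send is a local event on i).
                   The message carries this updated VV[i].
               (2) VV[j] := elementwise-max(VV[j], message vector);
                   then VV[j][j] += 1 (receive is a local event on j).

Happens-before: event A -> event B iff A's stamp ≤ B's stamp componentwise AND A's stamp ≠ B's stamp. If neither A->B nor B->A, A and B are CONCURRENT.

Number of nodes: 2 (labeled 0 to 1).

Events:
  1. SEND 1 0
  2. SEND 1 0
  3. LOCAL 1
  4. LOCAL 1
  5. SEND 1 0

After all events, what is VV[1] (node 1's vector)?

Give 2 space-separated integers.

Initial: VV[0]=[0, 0]
Initial: VV[1]=[0, 0]
Event 1: SEND 1->0: VV[1][1]++ -> VV[1]=[0, 1], msg_vec=[0, 1]; VV[0]=max(VV[0],msg_vec) then VV[0][0]++ -> VV[0]=[1, 1]
Event 2: SEND 1->0: VV[1][1]++ -> VV[1]=[0, 2], msg_vec=[0, 2]; VV[0]=max(VV[0],msg_vec) then VV[0][0]++ -> VV[0]=[2, 2]
Event 3: LOCAL 1: VV[1][1]++ -> VV[1]=[0, 3]
Event 4: LOCAL 1: VV[1][1]++ -> VV[1]=[0, 4]
Event 5: SEND 1->0: VV[1][1]++ -> VV[1]=[0, 5], msg_vec=[0, 5]; VV[0]=max(VV[0],msg_vec) then VV[0][0]++ -> VV[0]=[3, 5]
Final vectors: VV[0]=[3, 5]; VV[1]=[0, 5]

Answer: 0 5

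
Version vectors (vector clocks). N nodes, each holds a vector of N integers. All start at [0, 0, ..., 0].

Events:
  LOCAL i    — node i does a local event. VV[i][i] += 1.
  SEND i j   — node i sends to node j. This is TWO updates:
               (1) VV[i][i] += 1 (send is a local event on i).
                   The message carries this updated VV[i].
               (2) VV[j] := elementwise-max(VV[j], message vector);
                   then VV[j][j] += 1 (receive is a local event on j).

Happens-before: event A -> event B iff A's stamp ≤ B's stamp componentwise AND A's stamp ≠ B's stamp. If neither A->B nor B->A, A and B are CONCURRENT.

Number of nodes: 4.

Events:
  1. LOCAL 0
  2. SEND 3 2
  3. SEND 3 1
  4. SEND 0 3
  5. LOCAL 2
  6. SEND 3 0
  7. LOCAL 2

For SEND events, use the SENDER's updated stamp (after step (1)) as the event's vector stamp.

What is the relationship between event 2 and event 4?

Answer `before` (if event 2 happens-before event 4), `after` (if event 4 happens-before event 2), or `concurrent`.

Initial: VV[0]=[0, 0, 0, 0]
Initial: VV[1]=[0, 0, 0, 0]
Initial: VV[2]=[0, 0, 0, 0]
Initial: VV[3]=[0, 0, 0, 0]
Event 1: LOCAL 0: VV[0][0]++ -> VV[0]=[1, 0, 0, 0]
Event 2: SEND 3->2: VV[3][3]++ -> VV[3]=[0, 0, 0, 1], msg_vec=[0, 0, 0, 1]; VV[2]=max(VV[2],msg_vec) then VV[2][2]++ -> VV[2]=[0, 0, 1, 1]
Event 3: SEND 3->1: VV[3][3]++ -> VV[3]=[0, 0, 0, 2], msg_vec=[0, 0, 0, 2]; VV[1]=max(VV[1],msg_vec) then VV[1][1]++ -> VV[1]=[0, 1, 0, 2]
Event 4: SEND 0->3: VV[0][0]++ -> VV[0]=[2, 0, 0, 0], msg_vec=[2, 0, 0, 0]; VV[3]=max(VV[3],msg_vec) then VV[3][3]++ -> VV[3]=[2, 0, 0, 3]
Event 5: LOCAL 2: VV[2][2]++ -> VV[2]=[0, 0, 2, 1]
Event 6: SEND 3->0: VV[3][3]++ -> VV[3]=[2, 0, 0, 4], msg_vec=[2, 0, 0, 4]; VV[0]=max(VV[0],msg_vec) then VV[0][0]++ -> VV[0]=[3, 0, 0, 4]
Event 7: LOCAL 2: VV[2][2]++ -> VV[2]=[0, 0, 3, 1]
Event 2 stamp: [0, 0, 0, 1]
Event 4 stamp: [2, 0, 0, 0]
[0, 0, 0, 1] <= [2, 0, 0, 0]? False
[2, 0, 0, 0] <= [0, 0, 0, 1]? False
Relation: concurrent

Answer: concurrent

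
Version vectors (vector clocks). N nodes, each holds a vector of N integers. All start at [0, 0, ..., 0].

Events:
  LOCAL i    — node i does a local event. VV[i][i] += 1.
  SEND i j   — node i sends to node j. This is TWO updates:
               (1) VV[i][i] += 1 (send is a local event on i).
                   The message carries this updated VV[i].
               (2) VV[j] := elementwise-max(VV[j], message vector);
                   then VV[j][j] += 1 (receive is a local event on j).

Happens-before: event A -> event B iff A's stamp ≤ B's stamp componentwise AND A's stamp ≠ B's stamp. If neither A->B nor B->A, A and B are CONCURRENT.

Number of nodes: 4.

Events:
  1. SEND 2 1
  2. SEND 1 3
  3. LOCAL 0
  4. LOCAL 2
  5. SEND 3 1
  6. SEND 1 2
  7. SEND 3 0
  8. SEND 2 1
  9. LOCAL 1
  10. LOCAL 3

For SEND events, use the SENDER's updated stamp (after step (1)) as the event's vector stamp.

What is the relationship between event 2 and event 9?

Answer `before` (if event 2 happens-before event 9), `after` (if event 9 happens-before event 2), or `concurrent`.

Initial: VV[0]=[0, 0, 0, 0]
Initial: VV[1]=[0, 0, 0, 0]
Initial: VV[2]=[0, 0, 0, 0]
Initial: VV[3]=[0, 0, 0, 0]
Event 1: SEND 2->1: VV[2][2]++ -> VV[2]=[0, 0, 1, 0], msg_vec=[0, 0, 1, 0]; VV[1]=max(VV[1],msg_vec) then VV[1][1]++ -> VV[1]=[0, 1, 1, 0]
Event 2: SEND 1->3: VV[1][1]++ -> VV[1]=[0, 2, 1, 0], msg_vec=[0, 2, 1, 0]; VV[3]=max(VV[3],msg_vec) then VV[3][3]++ -> VV[3]=[0, 2, 1, 1]
Event 3: LOCAL 0: VV[0][0]++ -> VV[0]=[1, 0, 0, 0]
Event 4: LOCAL 2: VV[2][2]++ -> VV[2]=[0, 0, 2, 0]
Event 5: SEND 3->1: VV[3][3]++ -> VV[3]=[0, 2, 1, 2], msg_vec=[0, 2, 1, 2]; VV[1]=max(VV[1],msg_vec) then VV[1][1]++ -> VV[1]=[0, 3, 1, 2]
Event 6: SEND 1->2: VV[1][1]++ -> VV[1]=[0, 4, 1, 2], msg_vec=[0, 4, 1, 2]; VV[2]=max(VV[2],msg_vec) then VV[2][2]++ -> VV[2]=[0, 4, 3, 2]
Event 7: SEND 3->0: VV[3][3]++ -> VV[3]=[0, 2, 1, 3], msg_vec=[0, 2, 1, 3]; VV[0]=max(VV[0],msg_vec) then VV[0][0]++ -> VV[0]=[2, 2, 1, 3]
Event 8: SEND 2->1: VV[2][2]++ -> VV[2]=[0, 4, 4, 2], msg_vec=[0, 4, 4, 2]; VV[1]=max(VV[1],msg_vec) then VV[1][1]++ -> VV[1]=[0, 5, 4, 2]
Event 9: LOCAL 1: VV[1][1]++ -> VV[1]=[0, 6, 4, 2]
Event 10: LOCAL 3: VV[3][3]++ -> VV[3]=[0, 2, 1, 4]
Event 2 stamp: [0, 2, 1, 0]
Event 9 stamp: [0, 6, 4, 2]
[0, 2, 1, 0] <= [0, 6, 4, 2]? True
[0, 6, 4, 2] <= [0, 2, 1, 0]? False
Relation: before

Answer: before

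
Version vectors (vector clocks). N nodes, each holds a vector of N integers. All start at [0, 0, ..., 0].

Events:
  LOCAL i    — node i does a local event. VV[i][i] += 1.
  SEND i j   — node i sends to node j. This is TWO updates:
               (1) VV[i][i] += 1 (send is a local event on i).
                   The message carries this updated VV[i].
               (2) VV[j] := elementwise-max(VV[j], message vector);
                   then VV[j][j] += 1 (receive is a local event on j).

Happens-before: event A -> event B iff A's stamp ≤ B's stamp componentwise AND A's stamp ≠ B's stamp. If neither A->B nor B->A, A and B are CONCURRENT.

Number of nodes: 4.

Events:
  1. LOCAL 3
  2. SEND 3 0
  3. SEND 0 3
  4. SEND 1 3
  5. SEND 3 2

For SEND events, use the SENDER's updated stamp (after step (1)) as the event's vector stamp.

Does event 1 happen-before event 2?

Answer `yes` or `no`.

Initial: VV[0]=[0, 0, 0, 0]
Initial: VV[1]=[0, 0, 0, 0]
Initial: VV[2]=[0, 0, 0, 0]
Initial: VV[3]=[0, 0, 0, 0]
Event 1: LOCAL 3: VV[3][3]++ -> VV[3]=[0, 0, 0, 1]
Event 2: SEND 3->0: VV[3][3]++ -> VV[3]=[0, 0, 0, 2], msg_vec=[0, 0, 0, 2]; VV[0]=max(VV[0],msg_vec) then VV[0][0]++ -> VV[0]=[1, 0, 0, 2]
Event 3: SEND 0->3: VV[0][0]++ -> VV[0]=[2, 0, 0, 2], msg_vec=[2, 0, 0, 2]; VV[3]=max(VV[3],msg_vec) then VV[3][3]++ -> VV[3]=[2, 0, 0, 3]
Event 4: SEND 1->3: VV[1][1]++ -> VV[1]=[0, 1, 0, 0], msg_vec=[0, 1, 0, 0]; VV[3]=max(VV[3],msg_vec) then VV[3][3]++ -> VV[3]=[2, 1, 0, 4]
Event 5: SEND 3->2: VV[3][3]++ -> VV[3]=[2, 1, 0, 5], msg_vec=[2, 1, 0, 5]; VV[2]=max(VV[2],msg_vec) then VV[2][2]++ -> VV[2]=[2, 1, 1, 5]
Event 1 stamp: [0, 0, 0, 1]
Event 2 stamp: [0, 0, 0, 2]
[0, 0, 0, 1] <= [0, 0, 0, 2]? True. Equal? False. Happens-before: True

Answer: yes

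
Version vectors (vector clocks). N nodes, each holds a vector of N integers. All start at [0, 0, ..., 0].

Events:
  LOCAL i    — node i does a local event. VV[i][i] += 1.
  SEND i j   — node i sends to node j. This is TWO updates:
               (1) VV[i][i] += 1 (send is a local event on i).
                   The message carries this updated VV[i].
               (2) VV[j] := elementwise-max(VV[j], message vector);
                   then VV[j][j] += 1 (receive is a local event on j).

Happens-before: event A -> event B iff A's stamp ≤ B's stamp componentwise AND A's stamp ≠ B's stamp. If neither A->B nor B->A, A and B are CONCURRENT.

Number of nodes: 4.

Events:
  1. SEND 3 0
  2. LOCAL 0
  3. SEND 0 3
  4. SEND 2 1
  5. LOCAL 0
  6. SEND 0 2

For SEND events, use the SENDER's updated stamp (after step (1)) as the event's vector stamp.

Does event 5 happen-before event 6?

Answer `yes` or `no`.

Initial: VV[0]=[0, 0, 0, 0]
Initial: VV[1]=[0, 0, 0, 0]
Initial: VV[2]=[0, 0, 0, 0]
Initial: VV[3]=[0, 0, 0, 0]
Event 1: SEND 3->0: VV[3][3]++ -> VV[3]=[0, 0, 0, 1], msg_vec=[0, 0, 0, 1]; VV[0]=max(VV[0],msg_vec) then VV[0][0]++ -> VV[0]=[1, 0, 0, 1]
Event 2: LOCAL 0: VV[0][0]++ -> VV[0]=[2, 0, 0, 1]
Event 3: SEND 0->3: VV[0][0]++ -> VV[0]=[3, 0, 0, 1], msg_vec=[3, 0, 0, 1]; VV[3]=max(VV[3],msg_vec) then VV[3][3]++ -> VV[3]=[3, 0, 0, 2]
Event 4: SEND 2->1: VV[2][2]++ -> VV[2]=[0, 0, 1, 0], msg_vec=[0, 0, 1, 0]; VV[1]=max(VV[1],msg_vec) then VV[1][1]++ -> VV[1]=[0, 1, 1, 0]
Event 5: LOCAL 0: VV[0][0]++ -> VV[0]=[4, 0, 0, 1]
Event 6: SEND 0->2: VV[0][0]++ -> VV[0]=[5, 0, 0, 1], msg_vec=[5, 0, 0, 1]; VV[2]=max(VV[2],msg_vec) then VV[2][2]++ -> VV[2]=[5, 0, 2, 1]
Event 5 stamp: [4, 0, 0, 1]
Event 6 stamp: [5, 0, 0, 1]
[4, 0, 0, 1] <= [5, 0, 0, 1]? True. Equal? False. Happens-before: True

Answer: yes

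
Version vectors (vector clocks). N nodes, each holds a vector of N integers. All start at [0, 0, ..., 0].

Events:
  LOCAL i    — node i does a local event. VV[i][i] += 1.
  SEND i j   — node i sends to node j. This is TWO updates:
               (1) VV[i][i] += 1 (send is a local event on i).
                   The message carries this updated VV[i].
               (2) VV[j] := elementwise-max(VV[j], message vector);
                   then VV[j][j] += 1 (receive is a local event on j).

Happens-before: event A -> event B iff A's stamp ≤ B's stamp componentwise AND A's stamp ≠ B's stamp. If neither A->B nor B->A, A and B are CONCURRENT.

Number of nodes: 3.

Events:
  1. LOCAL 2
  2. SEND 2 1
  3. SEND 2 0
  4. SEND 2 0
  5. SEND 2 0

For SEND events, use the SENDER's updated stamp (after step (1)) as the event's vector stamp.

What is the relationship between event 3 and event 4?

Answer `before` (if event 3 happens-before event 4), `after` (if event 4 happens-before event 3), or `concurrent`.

Answer: before

Derivation:
Initial: VV[0]=[0, 0, 0]
Initial: VV[1]=[0, 0, 0]
Initial: VV[2]=[0, 0, 0]
Event 1: LOCAL 2: VV[2][2]++ -> VV[2]=[0, 0, 1]
Event 2: SEND 2->1: VV[2][2]++ -> VV[2]=[0, 0, 2], msg_vec=[0, 0, 2]; VV[1]=max(VV[1],msg_vec) then VV[1][1]++ -> VV[1]=[0, 1, 2]
Event 3: SEND 2->0: VV[2][2]++ -> VV[2]=[0, 0, 3], msg_vec=[0, 0, 3]; VV[0]=max(VV[0],msg_vec) then VV[0][0]++ -> VV[0]=[1, 0, 3]
Event 4: SEND 2->0: VV[2][2]++ -> VV[2]=[0, 0, 4], msg_vec=[0, 0, 4]; VV[0]=max(VV[0],msg_vec) then VV[0][0]++ -> VV[0]=[2, 0, 4]
Event 5: SEND 2->0: VV[2][2]++ -> VV[2]=[0, 0, 5], msg_vec=[0, 0, 5]; VV[0]=max(VV[0],msg_vec) then VV[0][0]++ -> VV[0]=[3, 0, 5]
Event 3 stamp: [0, 0, 3]
Event 4 stamp: [0, 0, 4]
[0, 0, 3] <= [0, 0, 4]? True
[0, 0, 4] <= [0, 0, 3]? False
Relation: before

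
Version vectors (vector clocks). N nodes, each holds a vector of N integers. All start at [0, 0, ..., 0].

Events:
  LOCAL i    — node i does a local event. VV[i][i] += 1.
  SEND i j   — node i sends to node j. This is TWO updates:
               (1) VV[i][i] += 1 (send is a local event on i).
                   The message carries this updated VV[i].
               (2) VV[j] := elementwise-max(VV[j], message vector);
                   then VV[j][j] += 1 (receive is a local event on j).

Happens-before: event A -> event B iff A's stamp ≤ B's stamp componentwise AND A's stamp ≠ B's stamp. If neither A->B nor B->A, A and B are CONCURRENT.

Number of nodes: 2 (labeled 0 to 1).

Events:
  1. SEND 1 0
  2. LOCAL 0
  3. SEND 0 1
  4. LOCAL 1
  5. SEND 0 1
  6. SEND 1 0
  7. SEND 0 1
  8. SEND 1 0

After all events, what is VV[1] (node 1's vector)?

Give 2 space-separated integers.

Initial: VV[0]=[0, 0]
Initial: VV[1]=[0, 0]
Event 1: SEND 1->0: VV[1][1]++ -> VV[1]=[0, 1], msg_vec=[0, 1]; VV[0]=max(VV[0],msg_vec) then VV[0][0]++ -> VV[0]=[1, 1]
Event 2: LOCAL 0: VV[0][0]++ -> VV[0]=[2, 1]
Event 3: SEND 0->1: VV[0][0]++ -> VV[0]=[3, 1], msg_vec=[3, 1]; VV[1]=max(VV[1],msg_vec) then VV[1][1]++ -> VV[1]=[3, 2]
Event 4: LOCAL 1: VV[1][1]++ -> VV[1]=[3, 3]
Event 5: SEND 0->1: VV[0][0]++ -> VV[0]=[4, 1], msg_vec=[4, 1]; VV[1]=max(VV[1],msg_vec) then VV[1][1]++ -> VV[1]=[4, 4]
Event 6: SEND 1->0: VV[1][1]++ -> VV[1]=[4, 5], msg_vec=[4, 5]; VV[0]=max(VV[0],msg_vec) then VV[0][0]++ -> VV[0]=[5, 5]
Event 7: SEND 0->1: VV[0][0]++ -> VV[0]=[6, 5], msg_vec=[6, 5]; VV[1]=max(VV[1],msg_vec) then VV[1][1]++ -> VV[1]=[6, 6]
Event 8: SEND 1->0: VV[1][1]++ -> VV[1]=[6, 7], msg_vec=[6, 7]; VV[0]=max(VV[0],msg_vec) then VV[0][0]++ -> VV[0]=[7, 7]
Final vectors: VV[0]=[7, 7]; VV[1]=[6, 7]

Answer: 6 7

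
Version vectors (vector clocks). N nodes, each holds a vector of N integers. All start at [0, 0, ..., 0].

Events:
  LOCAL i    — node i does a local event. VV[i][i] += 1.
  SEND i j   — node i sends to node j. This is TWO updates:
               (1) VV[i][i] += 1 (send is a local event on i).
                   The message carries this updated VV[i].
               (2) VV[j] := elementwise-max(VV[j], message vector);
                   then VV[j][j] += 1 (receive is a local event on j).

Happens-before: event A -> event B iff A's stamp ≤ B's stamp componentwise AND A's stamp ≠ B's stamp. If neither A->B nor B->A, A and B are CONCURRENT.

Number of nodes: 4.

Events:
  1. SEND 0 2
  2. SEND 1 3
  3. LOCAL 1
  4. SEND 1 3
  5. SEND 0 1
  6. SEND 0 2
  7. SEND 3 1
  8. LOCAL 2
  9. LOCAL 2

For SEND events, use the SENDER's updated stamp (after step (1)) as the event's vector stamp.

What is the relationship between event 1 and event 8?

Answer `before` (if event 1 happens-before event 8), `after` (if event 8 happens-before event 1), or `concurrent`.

Answer: before

Derivation:
Initial: VV[0]=[0, 0, 0, 0]
Initial: VV[1]=[0, 0, 0, 0]
Initial: VV[2]=[0, 0, 0, 0]
Initial: VV[3]=[0, 0, 0, 0]
Event 1: SEND 0->2: VV[0][0]++ -> VV[0]=[1, 0, 0, 0], msg_vec=[1, 0, 0, 0]; VV[2]=max(VV[2],msg_vec) then VV[2][2]++ -> VV[2]=[1, 0, 1, 0]
Event 2: SEND 1->3: VV[1][1]++ -> VV[1]=[0, 1, 0, 0], msg_vec=[0, 1, 0, 0]; VV[3]=max(VV[3],msg_vec) then VV[3][3]++ -> VV[3]=[0, 1, 0, 1]
Event 3: LOCAL 1: VV[1][1]++ -> VV[1]=[0, 2, 0, 0]
Event 4: SEND 1->3: VV[1][1]++ -> VV[1]=[0, 3, 0, 0], msg_vec=[0, 3, 0, 0]; VV[3]=max(VV[3],msg_vec) then VV[3][3]++ -> VV[3]=[0, 3, 0, 2]
Event 5: SEND 0->1: VV[0][0]++ -> VV[0]=[2, 0, 0, 0], msg_vec=[2, 0, 0, 0]; VV[1]=max(VV[1],msg_vec) then VV[1][1]++ -> VV[1]=[2, 4, 0, 0]
Event 6: SEND 0->2: VV[0][0]++ -> VV[0]=[3, 0, 0, 0], msg_vec=[3, 0, 0, 0]; VV[2]=max(VV[2],msg_vec) then VV[2][2]++ -> VV[2]=[3, 0, 2, 0]
Event 7: SEND 3->1: VV[3][3]++ -> VV[3]=[0, 3, 0, 3], msg_vec=[0, 3, 0, 3]; VV[1]=max(VV[1],msg_vec) then VV[1][1]++ -> VV[1]=[2, 5, 0, 3]
Event 8: LOCAL 2: VV[2][2]++ -> VV[2]=[3, 0, 3, 0]
Event 9: LOCAL 2: VV[2][2]++ -> VV[2]=[3, 0, 4, 0]
Event 1 stamp: [1, 0, 0, 0]
Event 8 stamp: [3, 0, 3, 0]
[1, 0, 0, 0] <= [3, 0, 3, 0]? True
[3, 0, 3, 0] <= [1, 0, 0, 0]? False
Relation: before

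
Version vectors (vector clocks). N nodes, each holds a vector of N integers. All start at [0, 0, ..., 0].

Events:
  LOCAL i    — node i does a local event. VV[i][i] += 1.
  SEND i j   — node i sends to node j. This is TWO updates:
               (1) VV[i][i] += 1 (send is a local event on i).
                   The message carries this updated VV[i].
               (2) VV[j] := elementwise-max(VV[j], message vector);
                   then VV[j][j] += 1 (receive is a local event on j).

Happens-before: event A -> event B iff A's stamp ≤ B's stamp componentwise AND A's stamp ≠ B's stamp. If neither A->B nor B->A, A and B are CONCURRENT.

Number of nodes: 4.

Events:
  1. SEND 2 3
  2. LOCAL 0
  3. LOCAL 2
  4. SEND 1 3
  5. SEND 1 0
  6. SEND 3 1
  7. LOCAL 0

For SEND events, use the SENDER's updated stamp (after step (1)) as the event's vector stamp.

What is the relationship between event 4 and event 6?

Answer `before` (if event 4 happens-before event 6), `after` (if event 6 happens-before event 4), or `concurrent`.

Initial: VV[0]=[0, 0, 0, 0]
Initial: VV[1]=[0, 0, 0, 0]
Initial: VV[2]=[0, 0, 0, 0]
Initial: VV[3]=[0, 0, 0, 0]
Event 1: SEND 2->3: VV[2][2]++ -> VV[2]=[0, 0, 1, 0], msg_vec=[0, 0, 1, 0]; VV[3]=max(VV[3],msg_vec) then VV[3][3]++ -> VV[3]=[0, 0, 1, 1]
Event 2: LOCAL 0: VV[0][0]++ -> VV[0]=[1, 0, 0, 0]
Event 3: LOCAL 2: VV[2][2]++ -> VV[2]=[0, 0, 2, 0]
Event 4: SEND 1->3: VV[1][1]++ -> VV[1]=[0, 1, 0, 0], msg_vec=[0, 1, 0, 0]; VV[3]=max(VV[3],msg_vec) then VV[3][3]++ -> VV[3]=[0, 1, 1, 2]
Event 5: SEND 1->0: VV[1][1]++ -> VV[1]=[0, 2, 0, 0], msg_vec=[0, 2, 0, 0]; VV[0]=max(VV[0],msg_vec) then VV[0][0]++ -> VV[0]=[2, 2, 0, 0]
Event 6: SEND 3->1: VV[3][3]++ -> VV[3]=[0, 1, 1, 3], msg_vec=[0, 1, 1, 3]; VV[1]=max(VV[1],msg_vec) then VV[1][1]++ -> VV[1]=[0, 3, 1, 3]
Event 7: LOCAL 0: VV[0][0]++ -> VV[0]=[3, 2, 0, 0]
Event 4 stamp: [0, 1, 0, 0]
Event 6 stamp: [0, 1, 1, 3]
[0, 1, 0, 0] <= [0, 1, 1, 3]? True
[0, 1, 1, 3] <= [0, 1, 0, 0]? False
Relation: before

Answer: before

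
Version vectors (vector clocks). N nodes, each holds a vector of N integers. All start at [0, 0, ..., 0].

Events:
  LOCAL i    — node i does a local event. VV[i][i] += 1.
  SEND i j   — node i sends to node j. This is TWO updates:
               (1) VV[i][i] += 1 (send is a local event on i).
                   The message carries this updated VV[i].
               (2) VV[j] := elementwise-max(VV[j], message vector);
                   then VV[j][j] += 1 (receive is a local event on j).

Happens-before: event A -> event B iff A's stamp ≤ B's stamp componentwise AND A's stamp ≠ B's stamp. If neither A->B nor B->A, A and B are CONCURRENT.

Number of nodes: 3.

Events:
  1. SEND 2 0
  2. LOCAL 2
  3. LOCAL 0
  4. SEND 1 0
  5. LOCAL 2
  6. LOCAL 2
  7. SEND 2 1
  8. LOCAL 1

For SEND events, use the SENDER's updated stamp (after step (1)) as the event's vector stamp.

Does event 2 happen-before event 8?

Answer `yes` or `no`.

Answer: yes

Derivation:
Initial: VV[0]=[0, 0, 0]
Initial: VV[1]=[0, 0, 0]
Initial: VV[2]=[0, 0, 0]
Event 1: SEND 2->0: VV[2][2]++ -> VV[2]=[0, 0, 1], msg_vec=[0, 0, 1]; VV[0]=max(VV[0],msg_vec) then VV[0][0]++ -> VV[0]=[1, 0, 1]
Event 2: LOCAL 2: VV[2][2]++ -> VV[2]=[0, 0, 2]
Event 3: LOCAL 0: VV[0][0]++ -> VV[0]=[2, 0, 1]
Event 4: SEND 1->0: VV[1][1]++ -> VV[1]=[0, 1, 0], msg_vec=[0, 1, 0]; VV[0]=max(VV[0],msg_vec) then VV[0][0]++ -> VV[0]=[3, 1, 1]
Event 5: LOCAL 2: VV[2][2]++ -> VV[2]=[0, 0, 3]
Event 6: LOCAL 2: VV[2][2]++ -> VV[2]=[0, 0, 4]
Event 7: SEND 2->1: VV[2][2]++ -> VV[2]=[0, 0, 5], msg_vec=[0, 0, 5]; VV[1]=max(VV[1],msg_vec) then VV[1][1]++ -> VV[1]=[0, 2, 5]
Event 8: LOCAL 1: VV[1][1]++ -> VV[1]=[0, 3, 5]
Event 2 stamp: [0, 0, 2]
Event 8 stamp: [0, 3, 5]
[0, 0, 2] <= [0, 3, 5]? True. Equal? False. Happens-before: True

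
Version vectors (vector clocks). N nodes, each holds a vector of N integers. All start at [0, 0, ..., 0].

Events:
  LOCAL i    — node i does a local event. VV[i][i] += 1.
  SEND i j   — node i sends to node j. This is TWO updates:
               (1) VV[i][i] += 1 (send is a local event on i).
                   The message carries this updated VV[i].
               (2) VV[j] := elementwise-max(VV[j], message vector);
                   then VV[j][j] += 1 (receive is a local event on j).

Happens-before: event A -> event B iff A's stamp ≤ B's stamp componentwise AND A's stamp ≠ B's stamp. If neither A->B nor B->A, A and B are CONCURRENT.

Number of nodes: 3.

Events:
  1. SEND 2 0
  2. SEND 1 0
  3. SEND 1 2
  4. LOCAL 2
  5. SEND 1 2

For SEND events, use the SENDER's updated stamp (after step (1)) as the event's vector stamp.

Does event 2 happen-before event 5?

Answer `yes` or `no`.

Answer: yes

Derivation:
Initial: VV[0]=[0, 0, 0]
Initial: VV[1]=[0, 0, 0]
Initial: VV[2]=[0, 0, 0]
Event 1: SEND 2->0: VV[2][2]++ -> VV[2]=[0, 0, 1], msg_vec=[0, 0, 1]; VV[0]=max(VV[0],msg_vec) then VV[0][0]++ -> VV[0]=[1, 0, 1]
Event 2: SEND 1->0: VV[1][1]++ -> VV[1]=[0, 1, 0], msg_vec=[0, 1, 0]; VV[0]=max(VV[0],msg_vec) then VV[0][0]++ -> VV[0]=[2, 1, 1]
Event 3: SEND 1->2: VV[1][1]++ -> VV[1]=[0, 2, 0], msg_vec=[0, 2, 0]; VV[2]=max(VV[2],msg_vec) then VV[2][2]++ -> VV[2]=[0, 2, 2]
Event 4: LOCAL 2: VV[2][2]++ -> VV[2]=[0, 2, 3]
Event 5: SEND 1->2: VV[1][1]++ -> VV[1]=[0, 3, 0], msg_vec=[0, 3, 0]; VV[2]=max(VV[2],msg_vec) then VV[2][2]++ -> VV[2]=[0, 3, 4]
Event 2 stamp: [0, 1, 0]
Event 5 stamp: [0, 3, 0]
[0, 1, 0] <= [0, 3, 0]? True. Equal? False. Happens-before: True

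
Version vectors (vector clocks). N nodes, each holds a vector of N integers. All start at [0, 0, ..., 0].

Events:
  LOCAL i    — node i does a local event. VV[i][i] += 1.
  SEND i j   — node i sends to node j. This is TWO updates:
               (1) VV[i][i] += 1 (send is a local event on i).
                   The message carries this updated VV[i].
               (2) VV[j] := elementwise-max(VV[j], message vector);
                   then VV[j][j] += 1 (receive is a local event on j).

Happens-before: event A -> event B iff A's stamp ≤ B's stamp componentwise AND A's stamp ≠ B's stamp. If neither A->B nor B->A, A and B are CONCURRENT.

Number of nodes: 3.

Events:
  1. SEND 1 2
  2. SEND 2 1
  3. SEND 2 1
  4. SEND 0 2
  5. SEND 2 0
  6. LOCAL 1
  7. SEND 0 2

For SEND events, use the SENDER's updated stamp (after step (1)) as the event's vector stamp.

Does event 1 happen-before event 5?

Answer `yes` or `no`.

Initial: VV[0]=[0, 0, 0]
Initial: VV[1]=[0, 0, 0]
Initial: VV[2]=[0, 0, 0]
Event 1: SEND 1->2: VV[1][1]++ -> VV[1]=[0, 1, 0], msg_vec=[0, 1, 0]; VV[2]=max(VV[2],msg_vec) then VV[2][2]++ -> VV[2]=[0, 1, 1]
Event 2: SEND 2->1: VV[2][2]++ -> VV[2]=[0, 1, 2], msg_vec=[0, 1, 2]; VV[1]=max(VV[1],msg_vec) then VV[1][1]++ -> VV[1]=[0, 2, 2]
Event 3: SEND 2->1: VV[2][2]++ -> VV[2]=[0, 1, 3], msg_vec=[0, 1, 3]; VV[1]=max(VV[1],msg_vec) then VV[1][1]++ -> VV[1]=[0, 3, 3]
Event 4: SEND 0->2: VV[0][0]++ -> VV[0]=[1, 0, 0], msg_vec=[1, 0, 0]; VV[2]=max(VV[2],msg_vec) then VV[2][2]++ -> VV[2]=[1, 1, 4]
Event 5: SEND 2->0: VV[2][2]++ -> VV[2]=[1, 1, 5], msg_vec=[1, 1, 5]; VV[0]=max(VV[0],msg_vec) then VV[0][0]++ -> VV[0]=[2, 1, 5]
Event 6: LOCAL 1: VV[1][1]++ -> VV[1]=[0, 4, 3]
Event 7: SEND 0->2: VV[0][0]++ -> VV[0]=[3, 1, 5], msg_vec=[3, 1, 5]; VV[2]=max(VV[2],msg_vec) then VV[2][2]++ -> VV[2]=[3, 1, 6]
Event 1 stamp: [0, 1, 0]
Event 5 stamp: [1, 1, 5]
[0, 1, 0] <= [1, 1, 5]? True. Equal? False. Happens-before: True

Answer: yes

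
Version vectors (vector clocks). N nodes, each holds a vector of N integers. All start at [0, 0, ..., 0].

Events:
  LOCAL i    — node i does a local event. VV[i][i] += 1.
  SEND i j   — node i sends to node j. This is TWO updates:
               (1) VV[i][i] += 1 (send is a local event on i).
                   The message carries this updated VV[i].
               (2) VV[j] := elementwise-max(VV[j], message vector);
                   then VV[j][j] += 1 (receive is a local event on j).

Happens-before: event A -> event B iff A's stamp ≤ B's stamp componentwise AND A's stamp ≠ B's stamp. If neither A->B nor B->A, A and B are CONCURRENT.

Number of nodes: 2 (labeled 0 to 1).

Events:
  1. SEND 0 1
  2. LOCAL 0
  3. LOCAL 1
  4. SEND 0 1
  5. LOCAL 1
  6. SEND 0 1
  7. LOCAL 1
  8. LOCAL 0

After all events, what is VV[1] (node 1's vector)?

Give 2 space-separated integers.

Initial: VV[0]=[0, 0]
Initial: VV[1]=[0, 0]
Event 1: SEND 0->1: VV[0][0]++ -> VV[0]=[1, 0], msg_vec=[1, 0]; VV[1]=max(VV[1],msg_vec) then VV[1][1]++ -> VV[1]=[1, 1]
Event 2: LOCAL 0: VV[0][0]++ -> VV[0]=[2, 0]
Event 3: LOCAL 1: VV[1][1]++ -> VV[1]=[1, 2]
Event 4: SEND 0->1: VV[0][0]++ -> VV[0]=[3, 0], msg_vec=[3, 0]; VV[1]=max(VV[1],msg_vec) then VV[1][1]++ -> VV[1]=[3, 3]
Event 5: LOCAL 1: VV[1][1]++ -> VV[1]=[3, 4]
Event 6: SEND 0->1: VV[0][0]++ -> VV[0]=[4, 0], msg_vec=[4, 0]; VV[1]=max(VV[1],msg_vec) then VV[1][1]++ -> VV[1]=[4, 5]
Event 7: LOCAL 1: VV[1][1]++ -> VV[1]=[4, 6]
Event 8: LOCAL 0: VV[0][0]++ -> VV[0]=[5, 0]
Final vectors: VV[0]=[5, 0]; VV[1]=[4, 6]

Answer: 4 6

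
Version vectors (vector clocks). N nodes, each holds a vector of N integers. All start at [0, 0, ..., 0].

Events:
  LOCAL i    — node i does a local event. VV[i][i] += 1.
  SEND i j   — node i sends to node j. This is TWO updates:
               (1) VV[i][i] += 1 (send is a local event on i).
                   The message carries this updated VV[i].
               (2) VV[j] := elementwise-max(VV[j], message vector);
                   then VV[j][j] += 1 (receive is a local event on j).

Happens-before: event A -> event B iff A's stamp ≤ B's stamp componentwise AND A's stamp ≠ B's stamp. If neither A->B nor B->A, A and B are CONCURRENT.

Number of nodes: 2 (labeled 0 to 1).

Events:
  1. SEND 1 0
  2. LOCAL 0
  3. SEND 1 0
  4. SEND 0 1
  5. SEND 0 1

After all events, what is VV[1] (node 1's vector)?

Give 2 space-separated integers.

Answer: 5 4

Derivation:
Initial: VV[0]=[0, 0]
Initial: VV[1]=[0, 0]
Event 1: SEND 1->0: VV[1][1]++ -> VV[1]=[0, 1], msg_vec=[0, 1]; VV[0]=max(VV[0],msg_vec) then VV[0][0]++ -> VV[0]=[1, 1]
Event 2: LOCAL 0: VV[0][0]++ -> VV[0]=[2, 1]
Event 3: SEND 1->0: VV[1][1]++ -> VV[1]=[0, 2], msg_vec=[0, 2]; VV[0]=max(VV[0],msg_vec) then VV[0][0]++ -> VV[0]=[3, 2]
Event 4: SEND 0->1: VV[0][0]++ -> VV[0]=[4, 2], msg_vec=[4, 2]; VV[1]=max(VV[1],msg_vec) then VV[1][1]++ -> VV[1]=[4, 3]
Event 5: SEND 0->1: VV[0][0]++ -> VV[0]=[5, 2], msg_vec=[5, 2]; VV[1]=max(VV[1],msg_vec) then VV[1][1]++ -> VV[1]=[5, 4]
Final vectors: VV[0]=[5, 2]; VV[1]=[5, 4]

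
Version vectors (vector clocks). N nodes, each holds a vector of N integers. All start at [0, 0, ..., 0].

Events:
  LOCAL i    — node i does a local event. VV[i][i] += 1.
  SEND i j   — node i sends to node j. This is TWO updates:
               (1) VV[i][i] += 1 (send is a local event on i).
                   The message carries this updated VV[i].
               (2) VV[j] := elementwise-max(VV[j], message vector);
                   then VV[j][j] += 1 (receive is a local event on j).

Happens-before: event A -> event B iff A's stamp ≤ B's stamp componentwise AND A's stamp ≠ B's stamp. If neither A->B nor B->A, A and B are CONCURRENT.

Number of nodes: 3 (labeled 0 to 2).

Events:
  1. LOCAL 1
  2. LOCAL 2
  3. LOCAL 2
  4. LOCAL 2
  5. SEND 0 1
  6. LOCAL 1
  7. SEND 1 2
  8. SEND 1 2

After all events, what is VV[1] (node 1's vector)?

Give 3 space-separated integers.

Initial: VV[0]=[0, 0, 0]
Initial: VV[1]=[0, 0, 0]
Initial: VV[2]=[0, 0, 0]
Event 1: LOCAL 1: VV[1][1]++ -> VV[1]=[0, 1, 0]
Event 2: LOCAL 2: VV[2][2]++ -> VV[2]=[0, 0, 1]
Event 3: LOCAL 2: VV[2][2]++ -> VV[2]=[0, 0, 2]
Event 4: LOCAL 2: VV[2][2]++ -> VV[2]=[0, 0, 3]
Event 5: SEND 0->1: VV[0][0]++ -> VV[0]=[1, 0, 0], msg_vec=[1, 0, 0]; VV[1]=max(VV[1],msg_vec) then VV[1][1]++ -> VV[1]=[1, 2, 0]
Event 6: LOCAL 1: VV[1][1]++ -> VV[1]=[1, 3, 0]
Event 7: SEND 1->2: VV[1][1]++ -> VV[1]=[1, 4, 0], msg_vec=[1, 4, 0]; VV[2]=max(VV[2],msg_vec) then VV[2][2]++ -> VV[2]=[1, 4, 4]
Event 8: SEND 1->2: VV[1][1]++ -> VV[1]=[1, 5, 0], msg_vec=[1, 5, 0]; VV[2]=max(VV[2],msg_vec) then VV[2][2]++ -> VV[2]=[1, 5, 5]
Final vectors: VV[0]=[1, 0, 0]; VV[1]=[1, 5, 0]; VV[2]=[1, 5, 5]

Answer: 1 5 0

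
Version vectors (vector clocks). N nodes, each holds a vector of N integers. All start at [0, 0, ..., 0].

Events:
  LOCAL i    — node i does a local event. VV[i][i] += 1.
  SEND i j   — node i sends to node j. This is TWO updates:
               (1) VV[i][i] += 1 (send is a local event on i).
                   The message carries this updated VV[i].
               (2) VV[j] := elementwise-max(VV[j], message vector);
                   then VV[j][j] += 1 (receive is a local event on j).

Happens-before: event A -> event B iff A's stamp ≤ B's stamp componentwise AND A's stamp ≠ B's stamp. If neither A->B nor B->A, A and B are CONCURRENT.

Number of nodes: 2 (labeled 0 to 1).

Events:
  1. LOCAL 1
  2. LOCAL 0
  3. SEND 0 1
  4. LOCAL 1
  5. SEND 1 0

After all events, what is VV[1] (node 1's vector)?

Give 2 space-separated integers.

Initial: VV[0]=[0, 0]
Initial: VV[1]=[0, 0]
Event 1: LOCAL 1: VV[1][1]++ -> VV[1]=[0, 1]
Event 2: LOCAL 0: VV[0][0]++ -> VV[0]=[1, 0]
Event 3: SEND 0->1: VV[0][0]++ -> VV[0]=[2, 0], msg_vec=[2, 0]; VV[1]=max(VV[1],msg_vec) then VV[1][1]++ -> VV[1]=[2, 2]
Event 4: LOCAL 1: VV[1][1]++ -> VV[1]=[2, 3]
Event 5: SEND 1->0: VV[1][1]++ -> VV[1]=[2, 4], msg_vec=[2, 4]; VV[0]=max(VV[0],msg_vec) then VV[0][0]++ -> VV[0]=[3, 4]
Final vectors: VV[0]=[3, 4]; VV[1]=[2, 4]

Answer: 2 4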